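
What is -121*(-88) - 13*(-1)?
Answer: 10661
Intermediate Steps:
-121*(-88) - 13*(-1) = 10648 + 13 = 10661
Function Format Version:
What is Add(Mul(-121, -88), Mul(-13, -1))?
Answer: 10661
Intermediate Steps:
Add(Mul(-121, -88), Mul(-13, -1)) = Add(10648, 13) = 10661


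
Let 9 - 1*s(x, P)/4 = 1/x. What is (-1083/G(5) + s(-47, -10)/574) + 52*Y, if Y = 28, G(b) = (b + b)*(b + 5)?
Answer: 1949474613/1348900 ≈ 1445.2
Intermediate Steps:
s(x, P) = 36 - 4/x
G(b) = 2*b*(5 + b) (G(b) = (2*b)*(5 + b) = 2*b*(5 + b))
(-1083/G(5) + s(-47, -10)/574) + 52*Y = (-1083*1/(10*(5 + 5)) + (36 - 4/(-47))/574) + 52*28 = (-1083/(2*5*10) + (36 - 4*(-1/47))*(1/574)) + 1456 = (-1083/100 + (36 + 4/47)*(1/574)) + 1456 = (-1083*1/100 + (1696/47)*(1/574)) + 1456 = (-1083/100 + 848/13489) + 1456 = -14523787/1348900 + 1456 = 1949474613/1348900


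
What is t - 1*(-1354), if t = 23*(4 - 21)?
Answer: 963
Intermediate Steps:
t = -391 (t = 23*(-17) = -391)
t - 1*(-1354) = -391 - 1*(-1354) = -391 + 1354 = 963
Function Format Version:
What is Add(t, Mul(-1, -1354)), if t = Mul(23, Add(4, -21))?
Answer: 963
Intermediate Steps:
t = -391 (t = Mul(23, -17) = -391)
Add(t, Mul(-1, -1354)) = Add(-391, Mul(-1, -1354)) = Add(-391, 1354) = 963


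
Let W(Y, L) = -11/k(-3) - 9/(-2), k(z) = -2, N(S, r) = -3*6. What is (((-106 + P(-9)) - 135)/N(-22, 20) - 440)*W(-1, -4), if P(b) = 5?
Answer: -38420/9 ≈ -4268.9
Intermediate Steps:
N(S, r) = -18
W(Y, L) = 10 (W(Y, L) = -11/(-2) - 9/(-2) = -11*(-½) - 9*(-½) = 11/2 + 9/2 = 10)
(((-106 + P(-9)) - 135)/N(-22, 20) - 440)*W(-1, -4) = (((-106 + 5) - 135)/(-18) - 440)*10 = ((-101 - 135)*(-1/18) - 440)*10 = (-236*(-1/18) - 440)*10 = (118/9 - 440)*10 = -3842/9*10 = -38420/9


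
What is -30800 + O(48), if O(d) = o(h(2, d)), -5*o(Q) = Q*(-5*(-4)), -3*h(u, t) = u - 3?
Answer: -92404/3 ≈ -30801.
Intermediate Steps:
h(u, t) = 1 - u/3 (h(u, t) = -(u - 3)/3 = -(-3 + u)/3 = 1 - u/3)
o(Q) = -4*Q (o(Q) = -Q*(-5*(-4))/5 = -Q*20/5 = -4*Q)
O(d) = -4/3 (O(d) = -4*(1 - 1/3*2) = -4*(1 - 2/3) = -4*1/3 = -4/3)
-30800 + O(48) = -30800 - 4/3 = -92404/3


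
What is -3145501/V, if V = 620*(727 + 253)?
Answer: -3145501/607600 ≈ -5.1769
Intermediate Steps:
V = 607600 (V = 620*980 = 607600)
-3145501/V = -3145501/607600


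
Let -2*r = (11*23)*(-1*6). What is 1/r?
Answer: 1/759 ≈ 0.0013175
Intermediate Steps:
r = 759 (r = -11*23*(-1*6)/2 = -253*(-6)/2 = -½*(-1518) = 759)
1/r = 1/759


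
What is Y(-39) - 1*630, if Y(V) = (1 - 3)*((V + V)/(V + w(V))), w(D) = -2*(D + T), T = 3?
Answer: -6878/11 ≈ -625.27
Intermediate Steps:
w(D) = -6 - 2*D (w(D) = -2*(D + 3) = -2*(3 + D) = -6 - 2*D)
Y(V) = -4*V/(-6 - V) (Y(V) = (1 - 3)*((V + V)/(V + (-6 - 2*V))) = -2*2*V/(-6 - V) = -4*V/(-6 - V))
Y(-39) - 1*630 = 4*(-39)/(6 - 39) - 1*630 = 4*(-39)/(-33) - 630 = 4*(-39)*(-1/33) - 630 = 52/11 - 630 = -6878/11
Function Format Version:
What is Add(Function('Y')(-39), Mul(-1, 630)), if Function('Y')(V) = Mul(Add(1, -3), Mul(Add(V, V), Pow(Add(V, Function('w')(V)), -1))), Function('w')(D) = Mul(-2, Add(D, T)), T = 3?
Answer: Rational(-6878, 11) ≈ -625.27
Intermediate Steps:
Function('w')(D) = Add(-6, Mul(-2, D)) (Function('w')(D) = Mul(-2, Add(D, 3)) = Mul(-2, Add(3, D)) = Add(-6, Mul(-2, D)))
Function('Y')(V) = Mul(-4, V, Pow(Add(-6, Mul(-1, V)), -1)) (Function('Y')(V) = Mul(Add(1, -3), Mul(Add(V, V), Pow(Add(V, Add(-6, Mul(-2, V))), -1))) = Mul(-2, Mul(Mul(2, V), Pow(Add(-6, Mul(-1, V)), -1))) = Mul(-2, Mul(2, V, Pow(Add(-6, Mul(-1, V)), -1))) = Mul(-4, V, Pow(Add(-6, Mul(-1, V)), -1)))
Add(Function('Y')(-39), Mul(-1, 630)) = Add(Mul(4, -39, Pow(Add(6, -39), -1)), Mul(-1, 630)) = Add(Mul(4, -39, Pow(-33, -1)), -630) = Add(Mul(4, -39, Rational(-1, 33)), -630) = Add(Rational(52, 11), -630) = Rational(-6878, 11)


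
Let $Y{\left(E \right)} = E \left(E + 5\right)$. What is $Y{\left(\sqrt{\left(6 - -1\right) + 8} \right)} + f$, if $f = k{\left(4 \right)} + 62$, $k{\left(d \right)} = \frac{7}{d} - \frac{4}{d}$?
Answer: $\frac{311}{4} + 5 \sqrt{15} \approx 97.115$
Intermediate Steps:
$k{\left(d \right)} = \frac{3}{d}$
$Y{\left(E \right)} = E \left(5 + E\right)$
$f = \frac{251}{4}$ ($f = \frac{3}{4} + 62 = \frac{251}{4} \approx 62.75$)
$Y{\left(\sqrt{\left(6 - -1\right) + 8} \right)} + f = \sqrt{\left(6 - -1\right) + 8} \left(5 + \sqrt{\left(6 - -1\right) + 8}\right) + \frac{251}{4} = \sqrt{\left(6 + 1\right) + 8} \left(5 + \sqrt{\left(6 + 1\right) + 8}\right) + \frac{251}{4} = \sqrt{7 + 8} \left(5 + \sqrt{7 + 8}\right) + \frac{251}{4} = \sqrt{15} \left(5 + \sqrt{15}\right) + \frac{251}{4} = \frac{251}{4} + \sqrt{15} \left(5 + \sqrt{15}\right)$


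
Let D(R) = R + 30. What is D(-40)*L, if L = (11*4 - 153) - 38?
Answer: 1470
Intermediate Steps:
D(R) = 30 + R
L = -147 (L = (44 - 153) - 38 = -109 - 38 = -147)
D(-40)*L = (30 - 40)*(-147) = -10*(-147) = 1470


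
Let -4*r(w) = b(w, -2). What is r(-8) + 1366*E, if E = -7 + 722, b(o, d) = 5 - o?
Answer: 3906747/4 ≈ 9.7669e+5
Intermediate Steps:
r(w) = -5/4 + w/4 (r(w) = -(5 - w)/4 = -5/4 + w/4)
E = 715
r(-8) + 1366*E = (-5/4 + (1/4)*(-8)) + 1366*715 = (-5/4 - 2) + 976690 = -13/4 + 976690 = 3906747/4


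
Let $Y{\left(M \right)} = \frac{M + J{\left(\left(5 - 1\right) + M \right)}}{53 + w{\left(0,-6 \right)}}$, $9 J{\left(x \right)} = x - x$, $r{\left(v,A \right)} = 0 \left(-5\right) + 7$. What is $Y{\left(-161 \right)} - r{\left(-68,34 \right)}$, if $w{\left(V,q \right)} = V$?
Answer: $- \frac{532}{53} \approx -10.038$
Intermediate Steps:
$r{\left(v,A \right)} = 7$ ($r{\left(v,A \right)} = 0 + 7 = 7$)
$J{\left(x \right)} = 0$ ($J{\left(x \right)} = \frac{x - x}{9} = \frac{1}{9} \cdot 0 = 0$)
$Y{\left(M \right)} = \frac{M}{53}$ ($Y{\left(M \right)} = \frac{M + 0}{53 + 0} = \frac{M}{53}$)
$Y{\left(-161 \right)} - r{\left(-68,34 \right)} = \frac{1}{53} \left(-161\right) - 7 = - \frac{161}{53} - 7 = - \frac{532}{53}$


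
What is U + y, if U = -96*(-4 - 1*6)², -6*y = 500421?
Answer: -186007/2 ≈ -93004.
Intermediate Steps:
y = -166807/2 (y = -⅙*500421 = -166807/2 ≈ -83404.)
U = -9600 (U = -96*(-4 - 6)² = -96*(-10)² = -96*100 = -9600)
U + y = -9600 - 166807/2 = -186007/2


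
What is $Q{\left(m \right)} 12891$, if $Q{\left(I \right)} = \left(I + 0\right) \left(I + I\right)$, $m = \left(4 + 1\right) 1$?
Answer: $644550$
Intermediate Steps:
$m = 5$ ($m = 5 \cdot 1 = 5$)
$Q{\left(I \right)} = 2 I^{2}$ ($Q{\left(I \right)} = I 2 I = 2 I^{2}$)
$Q{\left(m \right)} 12891 = 2 \cdot 5^{2} \cdot 12891 = 2 \cdot 25 \cdot 12891 = 50 \cdot 12891 = 644550$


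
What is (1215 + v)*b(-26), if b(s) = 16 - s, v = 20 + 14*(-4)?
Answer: 49518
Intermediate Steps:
v = -36 (v = 20 - 56 = -36)
(1215 + v)*b(-26) = (1215 - 36)*(16 - 1*(-26)) = 1179*(16 + 26) = 1179*42 = 49518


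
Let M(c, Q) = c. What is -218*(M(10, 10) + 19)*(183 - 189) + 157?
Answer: 38089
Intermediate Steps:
-218*(M(10, 10) + 19)*(183 - 189) + 157 = -218*(10 + 19)*(183 - 189) + 157 = -6322*(-6) + 157 = -218*(-174) + 157 = 37932 + 157 = 38089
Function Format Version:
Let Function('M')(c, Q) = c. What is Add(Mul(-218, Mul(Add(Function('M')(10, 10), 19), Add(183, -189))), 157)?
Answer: 38089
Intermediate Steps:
Add(Mul(-218, Mul(Add(Function('M')(10, 10), 19), Add(183, -189))), 157) = Add(Mul(-218, Mul(Add(10, 19), Add(183, -189))), 157) = Add(Mul(-218, Mul(29, -6)), 157) = Add(Mul(-218, -174), 157) = Add(37932, 157) = 38089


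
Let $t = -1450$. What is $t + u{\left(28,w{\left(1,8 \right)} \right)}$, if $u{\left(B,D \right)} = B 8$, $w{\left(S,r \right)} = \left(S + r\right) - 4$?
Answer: $-1226$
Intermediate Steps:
$w{\left(S,r \right)} = -4 + S + r$
$u{\left(B,D \right)} = 8 B$
$t + u{\left(28,w{\left(1,8 \right)} \right)} = -1450 + 8 \cdot 28 = -1450 + 224 = -1226$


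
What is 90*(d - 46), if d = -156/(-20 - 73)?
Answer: -123660/31 ≈ -3989.0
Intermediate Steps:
d = 52/31 (d = -156/(-93) = -156*(-1/93) = 52/31 ≈ 1.6774)
90*(d - 46) = 90*(52/31 - 46) = 90*(-1374/31) = -123660/31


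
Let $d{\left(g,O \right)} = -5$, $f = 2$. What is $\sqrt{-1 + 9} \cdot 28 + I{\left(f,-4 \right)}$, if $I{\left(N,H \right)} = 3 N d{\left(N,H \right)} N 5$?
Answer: $-300 + 56 \sqrt{2} \approx -220.8$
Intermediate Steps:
$I{\left(N,H \right)} = - 75 N^{2}$ ($I{\left(N,H \right)} = 3 N - 5 N 5 = 3 N \left(- 25 N\right) = - 75 N^{2}$)
$\sqrt{-1 + 9} \cdot 28 + I{\left(f,-4 \right)} = \sqrt{-1 + 9} \cdot 28 - 75 \cdot 2^{2} = \sqrt{8} \cdot 28 - 300 = 2 \sqrt{2} \cdot 28 - 300 = 56 \sqrt{2} - 300 = -300 + 56 \sqrt{2}$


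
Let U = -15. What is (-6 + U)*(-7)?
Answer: 147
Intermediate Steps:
(-6 + U)*(-7) = (-6 - 15)*(-7) = -21*(-7) = 147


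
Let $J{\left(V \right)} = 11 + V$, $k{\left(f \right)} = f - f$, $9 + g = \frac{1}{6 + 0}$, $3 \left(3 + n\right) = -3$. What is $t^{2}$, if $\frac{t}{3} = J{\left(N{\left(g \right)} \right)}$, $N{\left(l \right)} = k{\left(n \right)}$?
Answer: $1089$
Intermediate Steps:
$n = -4$ ($n = -3 + \frac{1}{3} \left(-3\right) = -3 - 1 = -4$)
$g = - \frac{53}{6}$ ($g = -9 + \frac{1}{6 + 0} = -9 + \frac{1}{6} = - \frac{53}{6} \approx -8.8333$)
$k{\left(f \right)} = 0$
$N{\left(l \right)} = 0$
$t = 33$ ($t = 3 \left(11 + 0\right) = 3 \cdot 11 = 33$)
$t^{2} = 33^{2} = 1089$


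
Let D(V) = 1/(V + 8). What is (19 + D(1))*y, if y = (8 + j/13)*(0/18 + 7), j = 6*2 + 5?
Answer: 145684/117 ≈ 1245.2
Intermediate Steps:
j = 17 (j = 12 + 5 = 17)
D(V) = 1/(8 + V)
y = 847/13 (y = (8 + 17/13)*(0/18 + 7) = (8 + 17*(1/13))*(0*(1/18) + 7) = (8 + 17/13)*(0 + 7) = (121/13)*7 = 847/13 ≈ 65.154)
(19 + D(1))*y = (19 + 1/(8 + 1))*(847/13) = (19 + 1/9)*(847/13) = (172/9)*(847/13) = 145684/117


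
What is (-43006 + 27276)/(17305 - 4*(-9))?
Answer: -15730/17341 ≈ -0.90710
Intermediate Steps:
(-43006 + 27276)/(17305 - 4*(-9)) = -15730/(17305 + 36) = -15730/17341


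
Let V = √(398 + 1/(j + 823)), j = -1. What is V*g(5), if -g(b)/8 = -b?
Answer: 20*√268923054/411 ≈ 798.00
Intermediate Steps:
g(b) = 8*b (g(b) = -(-8)*b = 8*b)
V = √268923054/822 (V = √(398 + 1/(-1 + 823)) = √(398 + 1/822) = √(327157/822) = √268923054/822 ≈ 19.950)
V*g(5) = (√268923054/822)*(8*5) = (√268923054/822)*40 = 20*√268923054/411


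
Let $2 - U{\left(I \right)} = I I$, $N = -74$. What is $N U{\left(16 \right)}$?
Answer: $18796$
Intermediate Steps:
$U{\left(I \right)} = 2 - I^{2}$ ($U{\left(I \right)} = 2 - I I = 2 - I^{2}$)
$N U{\left(16 \right)} = - 74 \left(2 - 16^{2}\right) = - 74 \left(2 - 256\right) = \left(-74\right) \left(-254\right) = 18796$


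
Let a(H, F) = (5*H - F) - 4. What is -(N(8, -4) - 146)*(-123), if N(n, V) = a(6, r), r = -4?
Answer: -14268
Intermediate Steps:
a(H, F) = -4 - F + 5*H (a(H, F) = (-F + 5*H) - 4 = -4 - F + 5*H)
N(n, V) = 30 (N(n, V) = -4 - 1*(-4) + 5*6 = -4 + 4 + 30 = 30)
-(N(8, -4) - 146)*(-123) = -(30 - 146)*(-123) = -(-116)*(-123) = -1*14268 = -14268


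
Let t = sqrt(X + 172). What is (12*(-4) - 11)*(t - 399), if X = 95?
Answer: 23541 - 59*sqrt(267) ≈ 22577.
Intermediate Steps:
t = sqrt(267) (t = sqrt(95 + 172) = sqrt(267) ≈ 16.340)
(12*(-4) - 11)*(t - 399) = (12*(-4) - 11)*(sqrt(267) - 399) = (-48 - 11)*(-399 + sqrt(267)) = -59*(-399 + sqrt(267)) = 23541 - 59*sqrt(267)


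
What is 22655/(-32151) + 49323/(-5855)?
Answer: -1718428798/188244105 ≈ -9.1287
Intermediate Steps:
22655/(-32151) + 49323/(-5855) = 22655*(-1/32151) + 49323*(-1/5855) = -22655/32151 - 49323/5855 = -1718428798/188244105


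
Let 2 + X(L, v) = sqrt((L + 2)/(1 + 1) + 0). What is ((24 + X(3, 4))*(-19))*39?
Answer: -16302 - 741*sqrt(10)/2 ≈ -17474.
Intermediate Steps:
X(L, v) = -2 + sqrt(1 + L/2) (X(L, v) = -2 + sqrt((L + 2)/(1 + 1) + 0) = -2 + sqrt((2 + L)/2 + 0) = -2 + sqrt((2 + L)*(1/2) + 0) = -2 + sqrt((1 + L/2) + 0) = -2 + sqrt(1 + L/2))
((24 + X(3, 4))*(-19))*39 = ((24 + (-2 + sqrt(4 + 2*3)/2))*(-19))*39 = ((24 + (-2 + sqrt(4 + 6)/2))*(-19))*39 = ((24 + (-2 + sqrt(10)/2))*(-19))*39 = ((22 + sqrt(10)/2)*(-19))*39 = (-418 - 19*sqrt(10)/2)*39 = -16302 - 741*sqrt(10)/2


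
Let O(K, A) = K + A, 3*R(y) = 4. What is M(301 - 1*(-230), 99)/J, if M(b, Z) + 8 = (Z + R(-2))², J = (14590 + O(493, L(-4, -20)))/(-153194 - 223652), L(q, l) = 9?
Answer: -17057745767/67914 ≈ -2.5117e+5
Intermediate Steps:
R(y) = 4/3 (R(y) = (⅓)*4 = 4/3)
O(K, A) = A + K
J = -7546/188423 (J = (14590 + (9 + 493))/(-153194 - 223652) = (14590 + 502)/(-376846) = 15092*(-1/376846) = -7546/188423 ≈ -0.040048)
M(b, Z) = -8 + (4/3 + Z)² (M(b, Z) = -8 + (Z + 4/3)² = -8 + (4/3 + Z)²)
M(301 - 1*(-230), 99)/J = (-8 + (4 + 3*99)²/9)/(-7546/188423) = (-8 + (4 + 297)²/9)*(-188423/7546) = (-8 + (⅑)*301²)*(-188423/7546) = (-8 + (⅑)*90601)*(-188423/7546) = (-8 + 90601/9)*(-188423/7546) = (90529/9)*(-188423/7546) = -17057745767/67914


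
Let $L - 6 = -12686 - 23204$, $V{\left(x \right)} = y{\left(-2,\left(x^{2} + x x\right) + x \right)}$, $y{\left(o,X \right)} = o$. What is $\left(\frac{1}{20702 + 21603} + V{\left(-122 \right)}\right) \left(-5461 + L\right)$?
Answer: $\frac{699631821}{8461} \approx 82689.0$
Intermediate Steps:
$V{\left(x \right)} = -2$
$L = -35884$ ($L = 6 - 35890 = -35884$)
$\left(\frac{1}{20702 + 21603} + V{\left(-122 \right)}\right) \left(-5461 + L\right) = \left(\frac{1}{20702 + 21603} - 2\right) \left(-5461 - 35884\right) = \left(\frac{1}{42305} - 2\right) \left(-41345\right) = \left(- \frac{84609}{42305}\right) \left(-41345\right) = \frac{699631821}{8461}$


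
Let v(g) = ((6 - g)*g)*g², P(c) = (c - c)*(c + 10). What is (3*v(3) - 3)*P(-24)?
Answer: 0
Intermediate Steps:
P(c) = 0 (P(c) = 0*(10 + c) = 0)
v(g) = g³*(6 - g) (v(g) = (g*(6 - g))*g² = g³*(6 - g))
(3*v(3) - 3)*P(-24) = (3*(3³*(6 - 1*3)) - 3)*0 = (3*(27*(6 - 3)) - 3)*0 = (3*(27*3) - 3)*0 = (3*81 - 3)*0 = (243 - 3)*0 = 240*0 = 0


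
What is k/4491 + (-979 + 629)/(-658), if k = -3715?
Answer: -62330/211077 ≈ -0.29530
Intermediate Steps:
k/4491 + (-979 + 629)/(-658) = -3715/4491 + (-979 + 629)/(-658) = -3715*1/4491 - 350*(-1/658) = -3715/4491 + 25/47 = -62330/211077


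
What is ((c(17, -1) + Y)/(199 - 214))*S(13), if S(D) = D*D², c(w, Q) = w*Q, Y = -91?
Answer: 79092/5 ≈ 15818.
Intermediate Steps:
c(w, Q) = Q*w
S(D) = D³
((c(17, -1) + Y)/(199 - 214))*S(13) = ((-1*17 - 91)/(199 - 214))*13³ = ((-17 - 91)/(-15))*2197 = -108*(-1/15)*2197 = (36/5)*2197 = 79092/5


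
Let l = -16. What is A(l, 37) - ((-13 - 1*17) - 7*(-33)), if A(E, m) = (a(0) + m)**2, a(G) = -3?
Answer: 955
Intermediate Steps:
A(E, m) = (-3 + m)**2
A(l, 37) - ((-13 - 1*17) - 7*(-33)) = (-3 + 37)**2 - ((-13 - 1*17) - 7*(-33)) = 34**2 - ((-13 - 17) + 231) = 1156 - (-30 + 231) = 1156 - 1*201 = 1156 - 201 = 955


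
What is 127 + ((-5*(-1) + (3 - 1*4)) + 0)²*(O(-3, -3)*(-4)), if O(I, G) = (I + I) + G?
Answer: 703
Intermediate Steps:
O(I, G) = G + 2*I (O(I, G) = 2*I + G = G + 2*I)
127 + ((-5*(-1) + (3 - 1*4)) + 0)²*(O(-3, -3)*(-4)) = 127 + ((-5*(-1) + (3 - 1*4)) + 0)²*((-3 + 2*(-3))*(-4)) = 127 + ((5 + (3 - 4)) + 0)²*((-3 - 6)*(-4)) = 127 + ((5 - 1) + 0)²*(-9*(-4)) = 127 + (4 + 0)²*36 = 127 + 4²*36 = 127 + 16*36 = 127 + 576 = 703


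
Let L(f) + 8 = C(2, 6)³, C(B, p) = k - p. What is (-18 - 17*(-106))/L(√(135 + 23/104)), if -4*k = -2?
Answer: -14272/1395 ≈ -10.231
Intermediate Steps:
k = ½ (k = -¼*(-2) = ½ ≈ 0.50000)
C(B, p) = ½ - p
L(f) = -1395/8 (L(f) = -8 + (½ - 1*6)³ = -8 + (½ - 6)³ = -8 + (-11/2)³ = -8 - 1331/8 = -1395/8)
(-18 - 17*(-106))/L(√(135 + 23/104)) = (-18 - 17*(-106))/(-1395/8) = (-18 + 1802)*(-8/1395) = 1784*(-8/1395) = -14272/1395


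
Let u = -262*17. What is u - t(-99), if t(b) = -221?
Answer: -4233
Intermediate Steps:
u = -4454
u - t(-99) = -4454 - 1*(-221) = -4454 + 221 = -4233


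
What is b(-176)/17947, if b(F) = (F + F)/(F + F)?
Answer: 1/17947 ≈ 5.5720e-5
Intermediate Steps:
b(F) = 1 (b(F) = (2*F)/((2*F)) = (2*F)*(1/(2*F)) = 1)
b(-176)/17947 = 1/17947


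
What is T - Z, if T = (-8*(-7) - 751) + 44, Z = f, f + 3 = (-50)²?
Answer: -3148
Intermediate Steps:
f = 2497 (f = -3 + (-50)² = -3 + 2500 = 2497)
Z = 2497
T = -651 (T = (56 - 751) + 44 = -695 + 44 = -651)
T - Z = -651 - 1*2497 = -651 - 2497 = -3148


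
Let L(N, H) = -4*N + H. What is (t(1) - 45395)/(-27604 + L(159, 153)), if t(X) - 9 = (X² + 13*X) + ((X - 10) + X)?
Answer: 45380/28087 ≈ 1.6157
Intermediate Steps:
L(N, H) = H - 4*N
t(X) = -1 + X² + 15*X (t(X) = 9 + ((X² + 13*X) + ((X - 10) + X)) = 9 + ((X² + 13*X) + ((-10 + X) + X)) = 9 + ((X² + 13*X) + (-10 + 2*X)) = 9 + (-10 + X² + 15*X) = -1 + X² + 15*X)
(t(1) - 45395)/(-27604 + L(159, 153)) = ((-1 + 1² + 15*1) - 45395)/(-27604 + (153 - 4*159)) = ((-1 + 1 + 15) - 45395)/(-27604 + (153 - 636)) = (15 - 45395)/(-27604 - 483) = -45380/(-28087) = -45380*(-1/28087) = 45380/28087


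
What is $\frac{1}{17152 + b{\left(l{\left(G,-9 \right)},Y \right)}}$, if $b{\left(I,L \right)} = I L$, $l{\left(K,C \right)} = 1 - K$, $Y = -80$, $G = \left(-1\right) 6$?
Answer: $\frac{1}{16592} \approx 6.027 \cdot 10^{-5}$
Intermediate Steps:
$G = -6$
$\frac{1}{17152 + b{\left(l{\left(G,-9 \right)},Y \right)}} = \frac{1}{17152 + \left(1 - -6\right) \left(-80\right)} = \frac{1}{17152 + \left(1 + 6\right) \left(-80\right)} = \frac{1}{17152 + 7 \left(-80\right)} = \frac{1}{17152 - 560} = \frac{1}{16592}$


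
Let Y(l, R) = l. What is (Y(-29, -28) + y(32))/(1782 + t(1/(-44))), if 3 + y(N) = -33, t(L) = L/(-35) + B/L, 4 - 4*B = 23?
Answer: -7700/235857 ≈ -0.032647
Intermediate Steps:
B = -19/4 (B = 1 - ¼*23 = 1 - 23/4 = -19/4 ≈ -4.7500)
t(L) = -19/(4*L) - L/35 (t(L) = L/(-35) - 19/(4*L) = L*(-1/35) - 19/(4*L) = -L/35 - 19/(4*L) = -19/(4*L) - L/35)
y(N) = -36 (y(N) = -3 - 33 = -36)
(Y(-29, -28) + y(32))/(1782 + t(1/(-44))) = (-29 - 36)/(1782 + (-19/(4*(1/(-44))) - 1/35/(-44))) = -65/(1782 + (-19/(4*(-1/44)) - 1/35*(-1/44))) = -65/(1782 + (-19/4*(-44) + 1/1540)) = -65/(1782 + (209 + 1/1540)) = -65/(1782 + 321861/1540) = -65/3066141/1540 = -65*1540/3066141 = -7700/235857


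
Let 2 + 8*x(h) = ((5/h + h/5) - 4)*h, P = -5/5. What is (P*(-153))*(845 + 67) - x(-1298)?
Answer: 3870661/40 ≈ 96767.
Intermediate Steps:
P = -1 (P = -5*1/5 = -1)
x(h) = -1/4 + h*(-4 + 5/h + h/5)/8 (x(h) = -1/4 + (((5/h + h/5) - 4)*h)/8 = -1/4 + ((-4 + 5/h + h/5)*h)/8 = -1/4 + (h*(-4 + 5/h + h/5))/8 = -1/4 + h*(-4 + 5/h + h/5)/8)
(P*(-153))*(845 + 67) - x(-1298) = (-1*(-153))*(845 + 67) - (3/8 - 1/2*(-1298) + (1/40)*(-1298)**2) = 153*912 - (3/8 + 649 + (1/40)*1684804) = 139536 - (3/8 + 649 + 421201/10) = 139536 - 1*1710779/40 = 139536 - 1710779/40 = 3870661/40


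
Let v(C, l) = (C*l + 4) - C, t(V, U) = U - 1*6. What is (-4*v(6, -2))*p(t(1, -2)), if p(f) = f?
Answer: -448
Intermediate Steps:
t(V, U) = -6 + U (t(V, U) = U - 6 = -6 + U)
v(C, l) = 4 - C + C*l (v(C, l) = (4 + C*l) - C = 4 - C + C*l)
(-4*v(6, -2))*p(t(1, -2)) = (-4*(4 - 1*6 + 6*(-2)))*(-6 - 2) = -4*(4 - 6 - 12)*(-8) = -4*(-14)*(-8) = 56*(-8) = -448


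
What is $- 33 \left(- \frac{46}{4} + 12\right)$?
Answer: $- \frac{33}{2} \approx -16.5$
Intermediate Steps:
$- 33 \left(- \frac{46}{4} + 12\right) = - 33 \left(\left(-46\right) \frac{1}{4} + 12\right) = - 33 \left(- \frac{23}{2} + 12\right) = \left(-33\right) \frac{1}{2} = - \frac{33}{2}$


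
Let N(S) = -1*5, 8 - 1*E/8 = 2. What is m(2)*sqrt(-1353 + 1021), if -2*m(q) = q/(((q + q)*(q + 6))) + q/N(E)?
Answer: 27*I*sqrt(83)/80 ≈ 3.0748*I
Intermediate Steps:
E = 48 (E = 64 - 8*2 = 64 - 16 = 48)
N(S) = -5
m(q) = -1/(4*(6 + q)) + q/10 (m(q) = -(q/(((q + q)*(q + 6))) + q/(-5))/2 = -(q/(((2*q)*(6 + q))) + q*(-1/5))/2 = -(q/((2*q*(6 + q))) - q/5)/2 = -(q*(1/(2*q*(6 + q))) - q/5)/2 = -(1/(2*(6 + q)) - q/5)/2 = -1/(4*(6 + q)) + q/10)
m(2)*sqrt(-1353 + 1021) = ((-5 + 2*2**2 + 12*2)/(20*(6 + 2)))*sqrt(-1353 + 1021) = ((1/20)*(-5 + 2*4 + 24)/8)*sqrt(-332) = ((1/20)*(1/8)*(-5 + 8 + 24))*(2*I*sqrt(83)) = ((1/20)*(1/8)*27)*(2*I*sqrt(83)) = 27*(2*I*sqrt(83))/160 = 27*I*sqrt(83)/80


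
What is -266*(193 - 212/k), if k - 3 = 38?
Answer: -2048466/41 ≈ -49963.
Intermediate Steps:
k = 41 (k = 3 + 38 = 41)
-266*(193 - 212/k) = -266*(193 - 212/41) = -266*7701/41 = -2048466/41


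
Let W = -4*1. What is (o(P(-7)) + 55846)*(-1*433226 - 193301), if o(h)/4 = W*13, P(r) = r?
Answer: -34858709226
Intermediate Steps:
W = -4
o(h) = -208 (o(h) = 4*(-4*13) = 4*(-52) = -208)
(o(P(-7)) + 55846)*(-1*433226 - 193301) = (-208 + 55846)*(-1*433226 - 193301) = 55638*(-433226 - 193301) = 55638*(-626527) = -34858709226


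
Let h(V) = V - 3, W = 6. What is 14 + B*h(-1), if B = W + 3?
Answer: -22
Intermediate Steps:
h(V) = -3 + V
B = 9 (B = 6 + 3 = 9)
14 + B*h(-1) = 14 + 9*(-3 - 1) = 14 + 9*(-4) = 14 - 36 = -22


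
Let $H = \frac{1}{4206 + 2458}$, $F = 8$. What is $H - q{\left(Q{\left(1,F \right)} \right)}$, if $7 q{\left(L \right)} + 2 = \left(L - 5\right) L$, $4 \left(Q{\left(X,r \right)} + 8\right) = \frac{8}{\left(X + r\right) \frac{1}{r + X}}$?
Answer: $- \frac{60927}{6664} \approx -9.1427$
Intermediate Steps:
$H = \frac{1}{6664} \approx 0.00015006$
$Q{\left(X,r \right)} = -6$ ($Q{\left(X,r \right)} = -8 + \frac{8 \frac{1}{\left(X + r\right) \frac{1}{r + X}}}{4} = -8 + \frac{8 \frac{1}{\left(X + r\right) \frac{1}{X + r}}}{4} = -8 + \frac{8 \cdot 1^{-1}}{4} = -8 + \frac{8 \cdot 1}{4} = -8 + \frac{1}{4} \cdot 8 = -8 + 2 = -6$)
$q{\left(L \right)} = - \frac{2}{7} + \frac{L \left(-5 + L\right)}{7}$ ($q{\left(L \right)} = - \frac{2}{7} + \frac{\left(L - 5\right) L}{7} = - \frac{2}{7} + \frac{\left(-5 + L\right) L}{7} = - \frac{2}{7} + \frac{L \left(-5 + L\right)}{7}$)
$H - q{\left(Q{\left(1,F \right)} \right)} = \frac{1}{6664} - \left(- \frac{2}{7} - - \frac{30}{7} + \frac{\left(-6\right)^{2}}{7}\right) = \frac{1}{6664} - \left(- \frac{2}{7} + \frac{30}{7} + \frac{1}{7} \cdot 36\right) = \frac{1}{6664} - \left(- \frac{2}{7} + \frac{30}{7} + \frac{36}{7}\right) = \frac{1}{6664} - \frac{64}{7} = - \frac{60927}{6664}$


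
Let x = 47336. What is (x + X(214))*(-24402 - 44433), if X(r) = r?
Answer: -3273104250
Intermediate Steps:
(x + X(214))*(-24402 - 44433) = (47336 + 214)*(-24402 - 44433) = 47550*(-68835) = -3273104250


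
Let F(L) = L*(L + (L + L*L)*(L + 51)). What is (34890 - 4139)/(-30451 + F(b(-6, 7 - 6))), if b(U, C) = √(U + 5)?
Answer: -468983501/465187354 + 399763*I/232593677 ≈ -1.0082 + 0.0017187*I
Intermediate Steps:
b(U, C) = √(5 + U)
F(L) = L*(L + (51 + L)*(L + L²)) (F(L) = L*(L + (L + L²)*(51 + L)) = L*(L + (51 + L)*(L + L²)))
(34890 - 4139)/(-30451 + F(b(-6, 7 - 6))) = (34890 - 4139)/(-30451 + (√(5 - 6))²*(52 + (√(5 - 6))² + 52*√(5 - 6))) = 30751/(-30451 + (√(-1))²*(52 + (√(-1))² + 52*√(-1))) = 30751/(-30451 + I²*(52 + I² + 52*I)) = 30751/(-30451 - (52 - 1 + 52*I)) = 30751/(-30451 - (51 + 52*I)) = 30751/(-30451 + (-51 - 52*I)) = 30751/(-30502 - 52*I) = 30751*((-30502 + 52*I)/930374708) = 30751*(-30502 + 52*I)/930374708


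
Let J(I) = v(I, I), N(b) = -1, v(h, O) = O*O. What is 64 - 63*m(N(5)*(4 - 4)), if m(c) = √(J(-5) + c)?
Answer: -251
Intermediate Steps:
v(h, O) = O²
J(I) = I²
m(c) = √(25 + c) (m(c) = √((-5)² + c) = √(25 + c))
64 - 63*m(N(5)*(4 - 4)) = 64 - 63*√(25 - (4 - 4)) = 64 - 63*√(25 - 1*0) = 64 - 63*√(25 + 0) = 64 - 63*√25 = 64 - 63*5 = 64 - 315 = -251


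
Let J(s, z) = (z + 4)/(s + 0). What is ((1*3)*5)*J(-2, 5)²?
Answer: 1215/4 ≈ 303.75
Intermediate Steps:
J(s, z) = (4 + z)/s
((1*3)*5)*J(-2, 5)² = ((1*3)*5)*((4 + 5)/(-2))² = (3*5)*(-½*9)² = 15*(-9/2)² = 15*(81/4) = 1215/4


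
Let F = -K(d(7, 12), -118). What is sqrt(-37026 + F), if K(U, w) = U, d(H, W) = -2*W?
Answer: I*sqrt(37002) ≈ 192.36*I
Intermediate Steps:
F = 24 (F = -(-2)*12 = -1*(-24) = 24)
sqrt(-37026 + F) = sqrt(-37026 + 24) = sqrt(-37002) = I*sqrt(37002)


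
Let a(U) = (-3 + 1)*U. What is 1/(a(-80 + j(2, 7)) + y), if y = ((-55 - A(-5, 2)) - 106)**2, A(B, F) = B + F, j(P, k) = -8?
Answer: 1/25140 ≈ 3.9777e-5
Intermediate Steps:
a(U) = -2*U
y = 24964 (y = ((-55 - (-5 + 2)) - 106)**2 = ((-55 - 1*(-3)) - 106)**2 = ((-55 + 3) - 106)**2 = (-52 - 106)**2 = (-158)**2 = 24964)
1/(a(-80 + j(2, 7)) + y) = 1/(-2*(-80 - 8) + 24964) = 1/(-2*(-88) + 24964) = 1/(176 + 24964) = 1/25140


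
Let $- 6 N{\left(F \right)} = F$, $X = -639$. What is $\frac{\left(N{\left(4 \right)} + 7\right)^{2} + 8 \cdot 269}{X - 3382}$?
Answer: $- \frac{19729}{36189} \approx -0.54517$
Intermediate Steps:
$N{\left(F \right)} = - \frac{F}{6}$
$\frac{\left(N{\left(4 \right)} + 7\right)^{2} + 8 \cdot 269}{X - 3382} = \frac{\left(\left(- \frac{1}{6}\right) 4 + 7\right)^{2} + 8 \cdot 269}{-639 - 3382} = \frac{\left(- \frac{2}{3} + 7\right)^{2} + 2152}{-4021} = \left(\left(\frac{19}{3}\right)^{2} + 2152\right) \left(- \frac{1}{4021}\right) = \left(\frac{361}{9} + 2152\right) \left(- \frac{1}{4021}\right) = \frac{19729}{9} \left(- \frac{1}{4021}\right) = - \frac{19729}{36189}$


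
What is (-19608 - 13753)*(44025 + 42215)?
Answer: -2877052640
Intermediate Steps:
(-19608 - 13753)*(44025 + 42215) = -33361*86240 = -2877052640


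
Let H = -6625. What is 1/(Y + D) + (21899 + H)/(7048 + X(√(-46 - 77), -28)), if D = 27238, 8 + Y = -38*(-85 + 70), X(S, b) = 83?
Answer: 424624331/198241800 ≈ 2.1420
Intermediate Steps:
Y = 562 (Y = -8 - 38*(-85 + 70) = -8 - 38*(-15) = -8 + 570 = 562)
1/(Y + D) + (21899 + H)/(7048 + X(√(-46 - 77), -28)) = 1/(562 + 27238) + (21899 - 6625)/(7048 + 83) = 1/27800 + 15274/7131 = 424624331/198241800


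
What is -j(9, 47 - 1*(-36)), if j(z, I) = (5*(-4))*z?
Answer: 180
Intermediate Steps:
j(z, I) = -20*z
-j(9, 47 - 1*(-36)) = -(-20)*9 = -1*(-180) = 180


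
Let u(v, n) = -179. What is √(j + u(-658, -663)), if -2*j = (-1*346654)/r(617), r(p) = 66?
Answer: √88098/6 ≈ 49.469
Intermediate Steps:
j = 15757/6 (j = -(-1*346654)/(2*66) = -(-173327)/66 = -½*(-15757/3) = 15757/6 ≈ 2626.2)
√(j + u(-658, -663)) = √(15757/6 - 179) = √(14683/6) = √88098/6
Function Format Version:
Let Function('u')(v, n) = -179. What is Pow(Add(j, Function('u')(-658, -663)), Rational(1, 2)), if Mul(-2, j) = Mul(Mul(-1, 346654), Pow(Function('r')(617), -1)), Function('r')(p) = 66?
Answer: Mul(Rational(1, 6), Pow(88098, Rational(1, 2))) ≈ 49.469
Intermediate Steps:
j = Rational(15757, 6) (j = Mul(Rational(-1, 2), Mul(Mul(-1, 346654), Pow(66, -1))) = Mul(Rational(-1, 2), Mul(-346654, Rational(1, 66))) = Mul(Rational(-1, 2), Rational(-15757, 3)) = Rational(15757, 6) ≈ 2626.2)
Pow(Add(j, Function('u')(-658, -663)), Rational(1, 2)) = Pow(Add(Rational(15757, 6), -179), Rational(1, 2)) = Pow(Rational(14683, 6), Rational(1, 2)) = Mul(Rational(1, 6), Pow(88098, Rational(1, 2)))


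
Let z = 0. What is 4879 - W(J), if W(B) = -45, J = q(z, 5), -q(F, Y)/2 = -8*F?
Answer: 4924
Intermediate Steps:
q(F, Y) = 16*F (q(F, Y) = -(-16)*F = 16*F)
J = 0 (J = 16*0 = 0)
4879 - W(J) = 4879 - 1*(-45) = 4879 + 45 = 4924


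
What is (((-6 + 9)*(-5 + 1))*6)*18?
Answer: -1296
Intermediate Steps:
(((-6 + 9)*(-5 + 1))*6)*18 = ((3*(-4))*6)*18 = -12*6*18 = -72*18 = -1296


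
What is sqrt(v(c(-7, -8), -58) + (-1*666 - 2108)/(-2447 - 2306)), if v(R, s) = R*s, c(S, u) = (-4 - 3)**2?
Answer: 2*I*sqrt(327502361)/679 ≈ 53.305*I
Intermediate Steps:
c(S, u) = 49 (c(S, u) = (-7)**2 = 49)
sqrt(v(c(-7, -8), -58) + (-1*666 - 2108)/(-2447 - 2306)) = sqrt(49*(-58) + (-1*666 - 2108)/(-2447 - 2306)) = sqrt(-2842 + (-666 - 2108)/(-4753)) = sqrt(-2842 - 2774*(-1/4753)) = sqrt(-2842 + 2774/4753) = sqrt(-13505252/4753) = 2*I*sqrt(327502361)/679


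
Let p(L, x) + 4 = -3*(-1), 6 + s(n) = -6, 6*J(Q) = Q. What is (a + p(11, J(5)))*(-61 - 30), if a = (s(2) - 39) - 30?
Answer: 7462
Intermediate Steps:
J(Q) = Q/6
s(n) = -12 (s(n) = -6 - 6 = -12)
p(L, x) = -1 (p(L, x) = -4 - 3*(-1) = -4 + 3 = -1)
a = -81 (a = (-12 - 39) - 30 = -51 - 30 = -81)
(a + p(11, J(5)))*(-61 - 30) = (-81 - 1)*(-61 - 30) = -82*(-91) = 7462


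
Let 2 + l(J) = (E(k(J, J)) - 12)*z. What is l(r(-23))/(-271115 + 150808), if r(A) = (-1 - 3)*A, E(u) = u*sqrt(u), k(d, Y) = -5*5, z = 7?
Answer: 86/120307 + 875*I/120307 ≈ 0.00071484 + 0.0072731*I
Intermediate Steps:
k(d, Y) = -25
E(u) = u**(3/2)
r(A) = -4*A
l(J) = -86 - 875*I (l(J) = -2 + ((-25)**(3/2) - 12)*7 = -2 + (-125*I - 12)*7 = -2 + (-12 - 125*I)*7 = -2 + (-84 - 875*I) = -86 - 875*I)
l(r(-23))/(-271115 + 150808) = (-86 - 875*I)/(-271115 + 150808) = (-86 - 875*I)/(-120307) = (-86 - 875*I)*(-1/120307) = 86/120307 + 875*I/120307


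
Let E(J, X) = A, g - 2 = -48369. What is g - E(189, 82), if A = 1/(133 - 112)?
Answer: -1015708/21 ≈ -48367.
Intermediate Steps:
g = -48367 (g = 2 - 48369 = -48367)
A = 1/21 ≈ 0.047619
E(J, X) = 1/21
g - E(189, 82) = -48367 - 1*1/21 = -48367 - 1/21 = -1015708/21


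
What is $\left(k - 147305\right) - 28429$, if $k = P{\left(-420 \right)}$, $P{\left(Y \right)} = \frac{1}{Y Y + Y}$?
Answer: $- \frac{30925669319}{175980} \approx -1.7573 \cdot 10^{5}$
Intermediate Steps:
$P{\left(Y \right)} = \frac{1}{Y + Y^{2}}$ ($P{\left(Y \right)} = \frac{1}{Y^{2} + Y} = \frac{1}{Y + Y^{2}}$)
$k = \frac{1}{175980}$ ($k = \frac{1}{\left(-420\right) \left(1 - 420\right)} = - \frac{1}{420 \left(-419\right)} = \left(- \frac{1}{420}\right) \left(- \frac{1}{419}\right) = \frac{1}{175980} \approx 5.6825 \cdot 10^{-6}$)
$\left(k - 147305\right) - 28429 = \left(\frac{1}{175980} - 147305\right) - 28429 = - \frac{25922733899}{175980} - 28429 = - \frac{30925669319}{175980}$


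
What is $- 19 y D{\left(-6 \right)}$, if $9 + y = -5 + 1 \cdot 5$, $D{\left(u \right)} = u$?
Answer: $-1026$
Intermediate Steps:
$y = -9$ ($y = -9 + \left(-5 + 1 \cdot 5\right) = -9 + \left(-5 + 5\right) = -9 + 0 = -9$)
$- 19 y D{\left(-6 \right)} = \left(-19\right) \left(-9\right) \left(-6\right) = 171 \left(-6\right) = -1026$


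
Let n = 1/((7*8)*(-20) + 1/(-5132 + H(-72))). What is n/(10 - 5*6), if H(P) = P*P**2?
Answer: 18919/423785601 ≈ 4.4643e-5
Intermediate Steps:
H(P) = P**3
n = -378380/423785601 (n = 1/((7*8)*(-20) + 1/(-5132 + (-72)**3)) = 1/(56*(-20) + 1/(-5132 - 373248)) = 1/(-1120 + 1/(-378380)) = 1/(-1120 - 1/378380) = 1/(-423785601/378380) = -378380/423785601 ≈ -0.00089286)
n/(10 - 5*6) = -378380/423785601/(10 - 5*6) = -378380/423785601/(10 - 30) = -378380/423785601/(-20) = -1/20*(-378380/423785601) = 18919/423785601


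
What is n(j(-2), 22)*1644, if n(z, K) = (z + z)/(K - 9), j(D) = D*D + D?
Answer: 6576/13 ≈ 505.85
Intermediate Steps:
j(D) = D + D² (j(D) = D² + D = D + D²)
n(z, K) = 2*z/(-9 + K) (n(z, K) = (2*z)/(-9 + K) = 2*z/(-9 + K))
n(j(-2), 22)*1644 = (2*(-2*(1 - 2))/(-9 + 22))*1644 = (2*(-2*(-1))/13)*1644 = (2*2*(1/13))*1644 = (4/13)*1644 = 6576/13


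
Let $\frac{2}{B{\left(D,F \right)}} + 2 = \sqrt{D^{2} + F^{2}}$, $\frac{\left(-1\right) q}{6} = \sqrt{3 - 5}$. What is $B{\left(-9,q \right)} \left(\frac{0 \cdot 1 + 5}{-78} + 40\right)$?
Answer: $\frac{3115}{39} \approx 79.872$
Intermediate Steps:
$q = - 6 i \sqrt{2}$ ($q = - 6 \sqrt{3 - 5} = - 6 \sqrt{-2} = - 6 i \sqrt{2} \approx - 8.4853 i$)
$B{\left(D,F \right)} = \frac{2}{-2 + \sqrt{D^{2} + F^{2}}}$
$B{\left(-9,q \right)} \left(\frac{0 \cdot 1 + 5}{-78} + 40\right) = \frac{2}{-2 + \sqrt{\left(-9\right)^{2} + \left(- 6 i \sqrt{2}\right)^{2}}} \left(\frac{0 \cdot 1 + 5}{-78} + 40\right) = \frac{2}{-2 + \sqrt{81 - 72}} \left(\left(0 + 5\right) \left(- \frac{1}{78}\right) + 40\right) = \frac{2}{-2 + \sqrt{9}} \left(5 \left(- \frac{1}{78}\right) + 40\right) = \frac{2}{-2 + 3} \left(- \frac{5}{78} + 40\right) = \frac{2}{1} \cdot \frac{3115}{78} = 2 \cdot 1 \cdot \frac{3115}{78} = 2 \cdot \frac{3115}{78} = \frac{3115}{39}$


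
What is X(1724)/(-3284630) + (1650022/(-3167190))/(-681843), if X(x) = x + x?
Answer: -74406270781123/70932449731509171 ≈ -0.0010490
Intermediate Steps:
X(x) = 2*x
X(1724)/(-3284630) + (1650022/(-3167190))/(-681843) = (2*1724)/(-3284630) + (1650022/(-3167190))/(-681843) = 3448*(-1/3284630) + (1650022*(-1/3167190))*(-1/681843) = -1724/1642315 - 825011/1583595*(-1/681843) = -1724/1642315 + 825011/1079763165585 = -74406270781123/70932449731509171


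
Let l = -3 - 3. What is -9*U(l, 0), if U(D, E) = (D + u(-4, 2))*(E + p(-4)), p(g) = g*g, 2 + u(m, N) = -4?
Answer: 1728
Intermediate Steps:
u(m, N) = -6 (u(m, N) = -2 - 4 = -6)
p(g) = g²
l = -6
U(D, E) = (-6 + D)*(16 + E) (U(D, E) = (D - 6)*(E + (-4)²) = (-6 + D)*(E + 16) = (-6 + D)*(16 + E))
-9*U(l, 0) = -9*(-96 - 6*0 + 16*(-6) - 6*0) = -9*(-96 + 0 - 96 + 0) = -9*(-192) = 1728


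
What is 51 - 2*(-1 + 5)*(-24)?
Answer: 243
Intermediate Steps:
51 - 2*(-1 + 5)*(-24) = 51 - 2*4*(-24) = 51 - 8*(-24) = 51 + 192 = 243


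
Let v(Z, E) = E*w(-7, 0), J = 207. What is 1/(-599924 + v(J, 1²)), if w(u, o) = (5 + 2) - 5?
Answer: -1/599922 ≈ -1.6669e-6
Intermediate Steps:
w(u, o) = 2 (w(u, o) = 7 - 5 = 2)
v(Z, E) = 2*E (v(Z, E) = E*2 = 2*E)
1/(-599924 + v(J, 1²)) = 1/(-599924 + 2*1²) = 1/(-599924 + 2*1) = 1/(-599924 + 2) = 1/(-599922) = -1/599922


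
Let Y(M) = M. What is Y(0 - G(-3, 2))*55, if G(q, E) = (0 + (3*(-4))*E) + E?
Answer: 1210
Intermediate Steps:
G(q, E) = -11*E (G(q, E) = (0 - 12*E) + E = -12*E + E = -11*E)
Y(0 - G(-3, 2))*55 = (0 - (-11)*2)*55 = (0 - 1*(-22))*55 = (0 + 22)*55 = 22*55 = 1210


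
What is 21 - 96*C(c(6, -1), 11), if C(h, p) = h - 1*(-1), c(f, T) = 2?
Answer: -267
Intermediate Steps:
C(h, p) = 1 + h (C(h, p) = h + 1 = 1 + h)
21 - 96*C(c(6, -1), 11) = 21 - 96*(1 + 2) = 21 - 96*3 = 21 - 288 = -267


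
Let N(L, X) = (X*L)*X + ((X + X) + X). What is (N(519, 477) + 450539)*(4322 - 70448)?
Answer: -7838544365646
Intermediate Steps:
N(L, X) = 3*X + L*X² (N(L, X) = (L*X)*X + (2*X + X) = L*X² + 3*X = 3*X + L*X²)
(N(519, 477) + 450539)*(4322 - 70448) = (477*(3 + 519*477) + 450539)*(4322 - 70448) = (477*(3 + 247563) + 450539)*(-66126) = (477*247566 + 450539)*(-66126) = (118088982 + 450539)*(-66126) = 118539521*(-66126) = -7838544365646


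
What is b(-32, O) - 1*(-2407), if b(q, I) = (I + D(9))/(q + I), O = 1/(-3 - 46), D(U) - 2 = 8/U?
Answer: 33987982/14121 ≈ 2406.9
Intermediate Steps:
D(U) = 2 + 8/U
O = -1/49 (O = 1/(-49) = -1/49 ≈ -0.020408)
b(q, I) = (26/9 + I)/(I + q) (b(q, I) = (I + (2 + 8/9))/(q + I) = (I + (2 + 8*(⅑)))/(I + q) = (I + (2 + 8/9))/(I + q) = (I + 26/9)/(I + q) = (26/9 + I)/(I + q))
b(-32, O) - 1*(-2407) = (26/9 - 1/49)/(-1/49 - 32) - 1*(-2407) = (1265/441)/(-1569/49) + 2407 = -49/1569*1265/441 + 2407 = -1265/14121 + 2407 = 33987982/14121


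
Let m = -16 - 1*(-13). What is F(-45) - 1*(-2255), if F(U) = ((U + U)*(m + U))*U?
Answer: -192145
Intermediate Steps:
m = -3 (m = -16 + 13 = -3)
F(U) = 2*U**2*(-3 + U) (F(U) = ((U + U)*(-3 + U))*U = ((2*U)*(-3 + U))*U = (2*U*(-3 + U))*U = 2*U**2*(-3 + U))
F(-45) - 1*(-2255) = 2*(-45)**2*(-3 - 45) - 1*(-2255) = 2*2025*(-48) + 2255 = -194400 + 2255 = -192145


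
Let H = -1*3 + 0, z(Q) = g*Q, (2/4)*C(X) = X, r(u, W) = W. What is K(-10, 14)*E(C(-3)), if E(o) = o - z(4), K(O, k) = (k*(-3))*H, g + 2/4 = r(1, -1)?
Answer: 0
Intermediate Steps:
g = -3/2 (g = -½ - 1 = -3/2 ≈ -1.5000)
C(X) = 2*X
z(Q) = -3*Q/2
H = -3 (H = -3 + 0 = -3)
K(O, k) = 9*k (K(O, k) = (k*(-3))*(-3) = -3*k*(-3) = 9*k)
E(o) = 6 + o (E(o) = o - (-3)*4/2 = o - 1*(-6) = o + 6 = 6 + o)
K(-10, 14)*E(C(-3)) = (9*14)*(6 + 2*(-3)) = 126*(6 - 6) = 126*0 = 0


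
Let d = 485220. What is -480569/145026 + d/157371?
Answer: -1752702793/7607628882 ≈ -0.23039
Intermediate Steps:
-480569/145026 + d/157371 = -480569/145026 + 485220/157371 = -480569*1/145026 + 485220*(1/157371) = -480569/145026 + 161740/52457 = -1752702793/7607628882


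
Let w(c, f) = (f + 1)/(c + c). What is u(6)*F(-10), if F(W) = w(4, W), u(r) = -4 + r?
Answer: -9/4 ≈ -2.2500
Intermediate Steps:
w(c, f) = (1 + f)/(2*c) (w(c, f) = (1 + f)/((2*c)) = (1 + f)*(1/(2*c)) = (1 + f)/(2*c))
F(W) = ⅛ + W/8 (F(W) = (½)*(1 + W)/4 = (½)*(¼)*(1 + W) = ⅛ + W/8)
u(6)*F(-10) = (-4 + 6)*(⅛ + (⅛)*(-10)) = 2*(⅛ - 5/4) = 2*(-9/8) = -9/4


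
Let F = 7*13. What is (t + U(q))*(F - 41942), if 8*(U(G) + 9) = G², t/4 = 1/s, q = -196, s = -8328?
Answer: -417632175275/2082 ≈ -2.0059e+8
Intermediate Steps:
F = 91
t = -1/2082 (t = 4/(-8328) = 4*(-1/8328) = -1/2082 ≈ -0.00048031)
U(G) = -9 + G²/8
(t + U(q))*(F - 41942) = (-1/2082 + (-9 + (⅛)*(-196)²))*(91 - 41942) = (-1/2082 + (-9 + (⅛)*38416))*(-41851) = (-1/2082 + (-9 + 4802))*(-41851) = (-1/2082 + 4793)*(-41851) = (9979025/2082)*(-41851) = -417632175275/2082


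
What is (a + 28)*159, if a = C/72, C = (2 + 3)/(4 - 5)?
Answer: 106583/24 ≈ 4441.0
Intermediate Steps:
C = -5 (C = 5/(-1) = 5*(-1) = -5)
a = -5/72 ≈ -0.069444
(a + 28)*159 = (-5/72 + 28)*159 = (2011/72)*159 = 106583/24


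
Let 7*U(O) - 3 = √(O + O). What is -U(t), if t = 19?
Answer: -3/7 - √38/7 ≈ -1.3092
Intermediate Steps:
U(O) = 3/7 + √2*√O/7 (U(O) = 3/7 + √(O + O)/7 = 3/7 + √(2*O)/7 = 3/7 + (√2*√O)/7 = 3/7 + √2*√O/7)
-U(t) = -(3/7 + √2*√19/7) = -(3/7 + √38/7) = -3/7 - √38/7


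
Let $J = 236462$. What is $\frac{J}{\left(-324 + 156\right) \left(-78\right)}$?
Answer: $\frac{118231}{6552} \approx 18.045$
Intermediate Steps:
$\frac{J}{\left(-324 + 156\right) \left(-78\right)} = \frac{236462}{\left(-324 + 156\right) \left(-78\right)} = \frac{236462}{\left(-168\right) \left(-78\right)} = \frac{236462}{13104} = 236462 \cdot \frac{1}{13104} = \frac{118231}{6552}$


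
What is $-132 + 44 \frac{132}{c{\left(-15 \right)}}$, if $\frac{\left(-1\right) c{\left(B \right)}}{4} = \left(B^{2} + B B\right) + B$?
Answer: $- \frac{19624}{145} \approx -135.34$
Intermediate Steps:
$c{\left(B \right)} = - 8 B^{2} - 4 B$ ($c{\left(B \right)} = - 4 \left(\left(B^{2} + B B\right) + B\right) = - 4 \left(\left(B^{2} + B^{2}\right) + B\right) = - 4 \left(2 B^{2} + B\right) = - 4 \left(B + 2 B^{2}\right) = - 8 B^{2} - 4 B$)
$-132 + 44 \frac{132}{c{\left(-15 \right)}} = -132 + 44 \frac{132}{\left(-4\right) \left(-15\right) \left(1 + 2 \left(-15\right)\right)} = -132 + 44 \frac{132}{\left(-4\right) \left(-15\right) \left(1 - 30\right)} = -132 + 44 \frac{132}{\left(-4\right) \left(-15\right) \left(-29\right)} = -132 + 44 \frac{132}{-1740} = -132 + 44 \cdot 132 \left(- \frac{1}{1740}\right) = -132 + 44 \left(- \frac{11}{145}\right) = -132 - \frac{484}{145} = - \frac{19624}{145}$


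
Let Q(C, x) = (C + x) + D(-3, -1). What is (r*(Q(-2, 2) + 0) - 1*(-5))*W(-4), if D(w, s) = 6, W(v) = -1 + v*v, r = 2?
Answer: 255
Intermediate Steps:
W(v) = -1 + v²
Q(C, x) = 6 + C + x (Q(C, x) = (C + x) + 6 = 6 + C + x)
(r*(Q(-2, 2) + 0) - 1*(-5))*W(-4) = (2*((6 - 2 + 2) + 0) - 1*(-5))*(-1 + (-4)²) = (2*(6 + 0) + 5)*(-1 + 16) = (2*6 + 5)*15 = (12 + 5)*15 = 17*15 = 255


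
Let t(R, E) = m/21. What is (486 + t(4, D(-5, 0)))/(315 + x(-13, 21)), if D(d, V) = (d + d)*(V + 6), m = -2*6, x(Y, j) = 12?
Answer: 3398/2289 ≈ 1.4845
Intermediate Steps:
m = -12
D(d, V) = 2*d*(6 + V) (D(d, V) = (2*d)*(6 + V) = 2*d*(6 + V))
t(R, E) = -4/7 (t(R, E) = -12/21 = -12*1/21 = -4/7)
(486 + t(4, D(-5, 0)))/(315 + x(-13, 21)) = (486 - 4/7)/(315 + 12) = (3398/7)/327 = (3398/7)*(1/327) = 3398/2289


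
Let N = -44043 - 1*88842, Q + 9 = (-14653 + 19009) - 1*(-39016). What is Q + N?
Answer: -89522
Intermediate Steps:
Q = 43363 (Q = -9 + ((-14653 + 19009) - 1*(-39016)) = -9 + (4356 + 39016) = -9 + 43372 = 43363)
N = -132885 (N = -44043 - 88842 = -132885)
Q + N = 43363 - 132885 = -89522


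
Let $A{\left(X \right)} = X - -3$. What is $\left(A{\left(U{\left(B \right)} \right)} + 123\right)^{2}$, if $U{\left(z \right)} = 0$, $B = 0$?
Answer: $15876$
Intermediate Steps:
$A{\left(X \right)} = 3 + X$ ($A{\left(X \right)} = X + 3 = 3 + X$)
$\left(A{\left(U{\left(B \right)} \right)} + 123\right)^{2} = \left(\left(3 + 0\right) + 123\right)^{2} = \left(3 + 123\right)^{2} = 126^{2} = 15876$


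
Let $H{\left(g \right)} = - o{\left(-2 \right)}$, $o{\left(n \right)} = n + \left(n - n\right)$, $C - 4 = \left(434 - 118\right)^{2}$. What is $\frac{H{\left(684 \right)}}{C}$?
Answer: $\frac{1}{49930} \approx 2.0028 \cdot 10^{-5}$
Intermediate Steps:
$C = 99860$ ($C = 4 + \left(434 - 118\right)^{2} = 4 + 316^{2} = 4 + 99856 = 99860$)
$o{\left(n \right)} = n$ ($o{\left(n \right)} = n + 0 = n$)
$H{\left(g \right)} = 2$ ($H{\left(g \right)} = \left(-1\right) \left(-2\right) = 2$)
$\frac{H{\left(684 \right)}}{C} = \frac{2}{99860} = 2 \cdot \frac{1}{99860} = \frac{1}{49930}$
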